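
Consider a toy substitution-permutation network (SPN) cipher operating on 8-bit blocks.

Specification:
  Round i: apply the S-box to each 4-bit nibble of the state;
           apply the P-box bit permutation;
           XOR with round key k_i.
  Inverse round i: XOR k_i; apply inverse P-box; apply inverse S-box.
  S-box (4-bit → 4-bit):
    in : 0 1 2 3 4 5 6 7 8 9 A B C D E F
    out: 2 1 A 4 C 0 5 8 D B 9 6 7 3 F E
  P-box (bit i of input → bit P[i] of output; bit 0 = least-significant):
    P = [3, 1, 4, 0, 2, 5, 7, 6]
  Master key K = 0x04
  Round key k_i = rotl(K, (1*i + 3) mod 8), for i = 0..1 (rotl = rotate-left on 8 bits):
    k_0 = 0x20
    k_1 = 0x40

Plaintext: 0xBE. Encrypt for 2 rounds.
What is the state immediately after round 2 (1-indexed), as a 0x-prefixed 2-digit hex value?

s_0 = plaintext = 0xBE
s_1 = Round(s_0, k_0) = 0x9B
s_2 = Round(s_1, k_1) = 0x36

0x36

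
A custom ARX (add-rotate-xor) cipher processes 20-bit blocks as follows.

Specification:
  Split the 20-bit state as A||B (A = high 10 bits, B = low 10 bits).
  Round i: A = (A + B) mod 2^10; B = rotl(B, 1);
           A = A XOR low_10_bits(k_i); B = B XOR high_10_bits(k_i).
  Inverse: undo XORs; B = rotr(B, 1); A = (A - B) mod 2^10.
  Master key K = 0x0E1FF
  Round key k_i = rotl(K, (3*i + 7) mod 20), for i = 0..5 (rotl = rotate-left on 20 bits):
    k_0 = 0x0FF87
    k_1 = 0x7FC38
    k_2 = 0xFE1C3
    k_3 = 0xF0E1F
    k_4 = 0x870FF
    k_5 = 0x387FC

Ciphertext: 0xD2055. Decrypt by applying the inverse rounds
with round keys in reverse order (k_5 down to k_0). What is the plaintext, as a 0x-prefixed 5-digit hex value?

0x20531

s_0 = ciphertext = 0xD2055
s_1 = InvRound(s_0, k_5) = 0x1685A
s_2 = InvRound(s_1, k_4) = 0xE0923
s_3 = InvRound(s_2, k_3) = 0x0B570
s_4 = InvRound(s_3, k_2) = 0x2A944
s_5 = InvRound(s_4, k_1) = 0x8D65D
s_6 = InvRound(s_5, k_0) = 0x20531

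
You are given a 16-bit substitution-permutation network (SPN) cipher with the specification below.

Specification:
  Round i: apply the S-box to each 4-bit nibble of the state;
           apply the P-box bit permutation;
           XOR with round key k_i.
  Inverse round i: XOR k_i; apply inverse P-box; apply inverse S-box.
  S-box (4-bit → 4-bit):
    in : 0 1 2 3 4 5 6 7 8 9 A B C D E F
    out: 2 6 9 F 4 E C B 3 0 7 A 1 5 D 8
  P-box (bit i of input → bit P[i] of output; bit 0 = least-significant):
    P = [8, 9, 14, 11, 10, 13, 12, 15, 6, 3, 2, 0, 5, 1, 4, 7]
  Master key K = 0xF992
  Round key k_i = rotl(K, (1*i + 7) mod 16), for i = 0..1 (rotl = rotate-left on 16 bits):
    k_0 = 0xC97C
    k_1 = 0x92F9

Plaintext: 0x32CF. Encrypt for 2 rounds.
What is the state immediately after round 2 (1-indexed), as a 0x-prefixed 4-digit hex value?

s_0 = plaintext = 0x32CF
s_1 = Round(s_0, k_0) = 0xC58F
s_2 = Round(s_1, k_1) = 0xBED4

0xBED4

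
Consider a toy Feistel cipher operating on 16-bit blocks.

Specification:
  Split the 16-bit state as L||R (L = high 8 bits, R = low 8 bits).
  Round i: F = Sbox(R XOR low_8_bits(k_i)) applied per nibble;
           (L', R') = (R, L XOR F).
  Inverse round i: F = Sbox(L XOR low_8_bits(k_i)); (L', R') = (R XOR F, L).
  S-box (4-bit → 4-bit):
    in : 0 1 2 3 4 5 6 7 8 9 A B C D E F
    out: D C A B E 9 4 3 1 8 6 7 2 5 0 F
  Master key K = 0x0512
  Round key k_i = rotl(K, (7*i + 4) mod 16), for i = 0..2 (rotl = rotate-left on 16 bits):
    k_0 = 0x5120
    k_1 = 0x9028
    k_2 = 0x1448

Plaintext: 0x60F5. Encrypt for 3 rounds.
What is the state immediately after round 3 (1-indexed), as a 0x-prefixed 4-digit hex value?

s_0 = plaintext = 0x60F5
s_1 = Round(s_0, k_0) = 0xF539
s_2 = Round(s_1, k_1) = 0x3939
s_3 = Round(s_2, k_2) = 0x3905

0x3905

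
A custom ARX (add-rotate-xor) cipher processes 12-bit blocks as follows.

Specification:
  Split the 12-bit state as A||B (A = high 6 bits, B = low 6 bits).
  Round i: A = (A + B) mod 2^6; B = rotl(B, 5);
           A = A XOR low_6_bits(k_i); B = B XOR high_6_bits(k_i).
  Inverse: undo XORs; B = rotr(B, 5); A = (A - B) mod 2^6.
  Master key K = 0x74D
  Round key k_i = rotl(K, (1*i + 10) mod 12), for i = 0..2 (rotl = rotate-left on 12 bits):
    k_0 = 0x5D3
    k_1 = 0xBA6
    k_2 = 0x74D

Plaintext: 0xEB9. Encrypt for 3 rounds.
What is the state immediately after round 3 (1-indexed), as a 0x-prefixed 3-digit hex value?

0x170

s_0 = plaintext = 0xEB9
s_1 = Round(s_0, k_0) = 0x82B
s_2 = Round(s_1, k_1) = 0xB5B
s_3 = Round(s_2, k_2) = 0x170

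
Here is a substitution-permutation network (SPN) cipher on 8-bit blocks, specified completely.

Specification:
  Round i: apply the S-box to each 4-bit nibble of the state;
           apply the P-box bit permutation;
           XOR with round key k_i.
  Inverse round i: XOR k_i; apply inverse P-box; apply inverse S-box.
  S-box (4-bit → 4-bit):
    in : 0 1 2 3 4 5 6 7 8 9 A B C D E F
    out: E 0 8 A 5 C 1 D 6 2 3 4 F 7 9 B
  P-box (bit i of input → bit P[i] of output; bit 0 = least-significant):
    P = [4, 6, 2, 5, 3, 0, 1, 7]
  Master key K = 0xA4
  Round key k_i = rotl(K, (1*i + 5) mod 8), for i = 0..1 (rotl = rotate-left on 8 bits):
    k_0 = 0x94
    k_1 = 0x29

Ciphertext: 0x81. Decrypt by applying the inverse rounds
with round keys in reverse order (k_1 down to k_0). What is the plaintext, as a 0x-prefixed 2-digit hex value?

0xBC

s_0 = ciphertext = 0x81
s_1 = InvRound(s_0, k_1) = 0xE2
s_2 = InvRound(s_1, k_0) = 0xBC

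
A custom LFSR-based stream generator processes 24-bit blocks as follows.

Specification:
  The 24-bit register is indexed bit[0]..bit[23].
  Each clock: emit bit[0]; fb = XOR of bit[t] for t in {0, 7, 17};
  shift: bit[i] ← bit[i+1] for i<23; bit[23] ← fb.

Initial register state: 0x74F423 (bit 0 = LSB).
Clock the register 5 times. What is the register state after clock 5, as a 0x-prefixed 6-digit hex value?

0x8BA7A1

reg_0 = 0x74F423
clock 1: out=1, reg = 0xBA7A11
clock 2: out=1, reg = 0x5D3D08
clock 3: out=0, reg = 0x2E9E84
clock 4: out=0, reg = 0x174F42
clock 5: out=0, reg = 0x8BA7A1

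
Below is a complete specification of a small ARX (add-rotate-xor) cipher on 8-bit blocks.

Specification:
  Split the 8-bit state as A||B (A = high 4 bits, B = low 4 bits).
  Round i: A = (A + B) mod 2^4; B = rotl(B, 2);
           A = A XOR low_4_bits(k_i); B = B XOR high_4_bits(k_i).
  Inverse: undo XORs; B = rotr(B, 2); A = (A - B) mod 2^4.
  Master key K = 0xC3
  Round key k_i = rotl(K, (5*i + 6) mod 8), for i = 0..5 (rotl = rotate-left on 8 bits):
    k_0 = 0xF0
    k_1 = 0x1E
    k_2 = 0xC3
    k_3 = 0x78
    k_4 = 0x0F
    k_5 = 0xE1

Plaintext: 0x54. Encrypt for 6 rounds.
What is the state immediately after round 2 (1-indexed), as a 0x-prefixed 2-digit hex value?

0x9A

s_0 = plaintext = 0x54
s_1 = Round(s_0, k_0) = 0x9E
s_2 = Round(s_1, k_1) = 0x9A
s_3 = Round(s_2, k_2) = 0x06
s_4 = Round(s_3, k_3) = 0xEE
s_5 = Round(s_4, k_4) = 0x3B
s_6 = Round(s_5, k_5) = 0xF0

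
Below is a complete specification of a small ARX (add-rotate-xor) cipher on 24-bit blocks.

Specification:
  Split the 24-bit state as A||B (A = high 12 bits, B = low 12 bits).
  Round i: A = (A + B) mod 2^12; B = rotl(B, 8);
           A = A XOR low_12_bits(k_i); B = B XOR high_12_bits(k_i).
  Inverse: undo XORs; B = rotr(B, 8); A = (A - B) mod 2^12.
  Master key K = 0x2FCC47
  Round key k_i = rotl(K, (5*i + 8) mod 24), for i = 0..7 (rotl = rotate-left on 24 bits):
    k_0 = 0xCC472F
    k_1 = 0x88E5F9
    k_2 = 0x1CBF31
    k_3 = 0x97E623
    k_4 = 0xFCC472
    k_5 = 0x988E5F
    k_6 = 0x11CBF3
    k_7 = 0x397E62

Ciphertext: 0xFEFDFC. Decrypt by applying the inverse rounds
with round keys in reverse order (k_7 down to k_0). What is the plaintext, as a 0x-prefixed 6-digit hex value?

0x063BB5

s_0 = ciphertext = 0xFEFDFC
s_1 = InvRound(s_0, k_7) = 0xACF6BE
s_2 = InvRound(s_1, k_6) = 0x715A27
s_3 = InvRound(s_2, k_5) = 0xE57AF3
s_4 = InvRound(s_3, k_4) = 0x6303F5
s_5 = InvRound(s_4, k_3) = 0x7598BA
s_6 = InvRound(s_5, k_2) = 0x14F719
s_7 = InvRound(s_6, k_1) = 0xB3797F
s_8 = InvRound(s_7, k_0) = 0x063BB5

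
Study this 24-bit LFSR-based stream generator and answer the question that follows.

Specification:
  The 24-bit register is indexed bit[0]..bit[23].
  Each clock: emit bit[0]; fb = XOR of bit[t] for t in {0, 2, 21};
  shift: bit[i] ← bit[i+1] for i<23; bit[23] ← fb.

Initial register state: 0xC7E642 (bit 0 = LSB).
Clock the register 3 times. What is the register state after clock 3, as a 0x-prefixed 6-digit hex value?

0x98FCC8

reg_0 = 0xC7E642
clock 1: out=0, reg = 0x63F321
clock 2: out=1, reg = 0x31F990
clock 3: out=0, reg = 0x98FCC8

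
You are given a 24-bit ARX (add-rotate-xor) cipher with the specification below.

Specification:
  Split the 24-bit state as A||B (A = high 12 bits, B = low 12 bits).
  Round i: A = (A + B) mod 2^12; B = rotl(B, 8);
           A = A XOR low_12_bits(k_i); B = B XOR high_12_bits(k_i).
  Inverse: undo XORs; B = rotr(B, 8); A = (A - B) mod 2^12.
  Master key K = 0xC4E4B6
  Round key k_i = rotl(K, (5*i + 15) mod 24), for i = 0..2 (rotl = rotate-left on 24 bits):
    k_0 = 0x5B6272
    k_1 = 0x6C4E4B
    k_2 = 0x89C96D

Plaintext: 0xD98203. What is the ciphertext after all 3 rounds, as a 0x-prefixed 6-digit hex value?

s_0 = plaintext = 0xD98203
s_1 = Round(s_0, k_0) = 0xDE9696
s_2 = Round(s_1, k_1) = 0xA340AD
s_3 = Round(s_2, k_2) = 0x38C596

0x38C596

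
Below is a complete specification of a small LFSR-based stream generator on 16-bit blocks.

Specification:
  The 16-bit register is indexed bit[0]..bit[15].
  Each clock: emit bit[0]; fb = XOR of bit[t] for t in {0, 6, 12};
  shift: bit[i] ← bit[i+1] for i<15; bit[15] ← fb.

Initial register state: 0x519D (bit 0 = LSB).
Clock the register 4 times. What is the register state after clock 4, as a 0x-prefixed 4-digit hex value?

reg_0 = 0x519D
clock 1: out=1, reg = 0x28CE
clock 2: out=0, reg = 0x9467
clock 3: out=1, reg = 0xCA33
clock 4: out=1, reg = 0xE519

0xE519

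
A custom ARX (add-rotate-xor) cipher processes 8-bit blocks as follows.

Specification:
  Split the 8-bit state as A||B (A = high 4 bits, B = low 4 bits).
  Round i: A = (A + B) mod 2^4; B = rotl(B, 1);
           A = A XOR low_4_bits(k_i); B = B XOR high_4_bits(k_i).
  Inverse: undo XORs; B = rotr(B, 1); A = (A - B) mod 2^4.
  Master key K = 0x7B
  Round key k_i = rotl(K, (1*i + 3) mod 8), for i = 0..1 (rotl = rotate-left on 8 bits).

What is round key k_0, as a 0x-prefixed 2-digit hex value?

0xDB

K = 0x7B
k_0 = rotl(K, (1*0+3) mod 8) = rotl(K, 3) = 0xDB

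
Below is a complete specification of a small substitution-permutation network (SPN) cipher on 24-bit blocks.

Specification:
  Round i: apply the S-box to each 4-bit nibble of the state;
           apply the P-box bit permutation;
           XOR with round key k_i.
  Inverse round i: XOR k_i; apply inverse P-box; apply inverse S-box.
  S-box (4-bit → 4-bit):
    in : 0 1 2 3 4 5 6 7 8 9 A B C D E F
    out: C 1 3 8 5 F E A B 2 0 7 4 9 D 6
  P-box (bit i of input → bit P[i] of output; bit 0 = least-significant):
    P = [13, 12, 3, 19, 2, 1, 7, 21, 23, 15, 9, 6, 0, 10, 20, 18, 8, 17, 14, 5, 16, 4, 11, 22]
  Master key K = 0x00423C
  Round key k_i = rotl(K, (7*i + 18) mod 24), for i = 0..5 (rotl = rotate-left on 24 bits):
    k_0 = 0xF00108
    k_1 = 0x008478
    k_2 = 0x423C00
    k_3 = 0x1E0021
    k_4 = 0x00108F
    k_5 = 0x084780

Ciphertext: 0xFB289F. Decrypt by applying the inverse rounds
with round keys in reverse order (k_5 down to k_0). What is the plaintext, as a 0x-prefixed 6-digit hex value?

0x72FD7C

s_0 = ciphertext = 0xFB289F
s_1 = InvRound(s_0, k_5) = 0x5BB484
s_2 = InvRound(s_1, k_4) = 0xD9B99E
s_3 = InvRound(s_2, k_3) = 0x58D2BB
s_4 = InvRound(s_3, k_2) = 0xF6BFFE
s_5 = InvRound(s_4, k_1) = 0x020452
s_6 = InvRound(s_5, k_0) = 0x72FD7C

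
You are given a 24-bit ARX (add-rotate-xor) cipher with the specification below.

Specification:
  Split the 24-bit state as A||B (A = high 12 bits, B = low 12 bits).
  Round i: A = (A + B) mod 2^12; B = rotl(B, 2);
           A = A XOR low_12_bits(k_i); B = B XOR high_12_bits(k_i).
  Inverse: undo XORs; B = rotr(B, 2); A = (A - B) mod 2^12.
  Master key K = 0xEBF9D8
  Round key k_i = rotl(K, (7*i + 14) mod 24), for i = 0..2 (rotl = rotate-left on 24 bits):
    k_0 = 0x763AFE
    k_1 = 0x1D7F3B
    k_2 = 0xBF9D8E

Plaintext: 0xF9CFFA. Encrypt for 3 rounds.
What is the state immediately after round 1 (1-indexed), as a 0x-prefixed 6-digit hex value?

s_0 = plaintext = 0xF9CFFA
s_1 = Round(s_0, k_0) = 0x568888
s_2 = Round(s_1, k_1) = 0x2CB3F5
s_3 = Round(s_2, k_2) = 0xB4E42D

0x568888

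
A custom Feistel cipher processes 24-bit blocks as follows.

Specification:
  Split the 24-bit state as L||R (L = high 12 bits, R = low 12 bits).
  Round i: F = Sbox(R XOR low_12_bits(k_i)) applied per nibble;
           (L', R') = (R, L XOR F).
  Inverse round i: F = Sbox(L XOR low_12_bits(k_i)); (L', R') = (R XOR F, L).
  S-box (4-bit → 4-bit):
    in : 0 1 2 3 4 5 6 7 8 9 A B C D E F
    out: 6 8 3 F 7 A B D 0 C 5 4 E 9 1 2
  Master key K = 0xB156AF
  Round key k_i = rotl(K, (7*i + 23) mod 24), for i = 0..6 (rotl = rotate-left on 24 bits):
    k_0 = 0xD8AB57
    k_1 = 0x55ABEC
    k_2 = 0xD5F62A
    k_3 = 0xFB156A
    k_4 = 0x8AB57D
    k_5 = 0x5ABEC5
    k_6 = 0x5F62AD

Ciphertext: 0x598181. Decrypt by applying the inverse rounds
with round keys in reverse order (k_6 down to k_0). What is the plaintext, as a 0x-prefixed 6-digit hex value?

s_0 = ciphertext = 0x598181
s_1 = InvRound(s_0, k_6) = 0xC7B598
s_2 = InvRound(s_1, k_5) = 0x6D9C7B
s_3 = InvRound(s_2, k_4) = 0x32C6D9
s_4 = InvRound(s_3, k_3) = 0xDA232C
s_5 = InvRound(s_4, k_2) = 0x72CDA2
s_6 = InvRound(s_5, k_1) = 0x34472C
s_7 = InvRound(s_6, k_0) = 0x7A3344

0x7A3344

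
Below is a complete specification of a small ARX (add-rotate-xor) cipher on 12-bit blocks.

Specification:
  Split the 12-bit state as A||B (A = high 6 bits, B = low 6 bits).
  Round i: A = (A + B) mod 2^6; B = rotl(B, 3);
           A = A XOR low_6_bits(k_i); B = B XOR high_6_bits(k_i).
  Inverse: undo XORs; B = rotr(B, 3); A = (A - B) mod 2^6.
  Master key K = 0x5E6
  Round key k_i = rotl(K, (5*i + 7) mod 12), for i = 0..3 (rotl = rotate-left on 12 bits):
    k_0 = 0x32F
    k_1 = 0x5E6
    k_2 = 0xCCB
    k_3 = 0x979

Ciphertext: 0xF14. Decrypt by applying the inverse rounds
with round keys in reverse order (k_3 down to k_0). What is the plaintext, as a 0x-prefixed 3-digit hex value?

s_0 = ciphertext = 0xF14
s_1 = InvRound(s_0, k_3) = 0xDCE
s_2 = InvRound(s_1, k_2) = 0x36F
s_3 = InvRound(s_2, k_1) = 0x907
s_4 = InvRound(s_3, k_0) = 0xC99

0xC99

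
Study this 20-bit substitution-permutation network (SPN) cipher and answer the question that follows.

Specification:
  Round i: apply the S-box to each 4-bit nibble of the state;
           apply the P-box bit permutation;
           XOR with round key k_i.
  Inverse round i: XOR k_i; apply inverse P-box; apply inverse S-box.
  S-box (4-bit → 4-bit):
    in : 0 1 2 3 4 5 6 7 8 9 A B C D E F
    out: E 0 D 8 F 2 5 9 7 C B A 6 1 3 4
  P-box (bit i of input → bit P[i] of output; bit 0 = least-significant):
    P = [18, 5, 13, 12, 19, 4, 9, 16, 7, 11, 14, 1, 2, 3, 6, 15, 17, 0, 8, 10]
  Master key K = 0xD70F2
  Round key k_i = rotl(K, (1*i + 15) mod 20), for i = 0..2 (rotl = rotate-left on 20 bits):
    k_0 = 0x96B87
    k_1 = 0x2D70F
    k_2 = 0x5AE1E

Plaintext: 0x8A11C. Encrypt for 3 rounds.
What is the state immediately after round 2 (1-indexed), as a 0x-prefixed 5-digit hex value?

s_0 = plaintext = 0x8A11C
s_1 = Round(s_0, k_0) = 0xBCAAA
s_2 = Round(s_1, k_1) = 0xFCBF4
s_3 = Round(s_2, k_2) = 0x19574

0xFCBF4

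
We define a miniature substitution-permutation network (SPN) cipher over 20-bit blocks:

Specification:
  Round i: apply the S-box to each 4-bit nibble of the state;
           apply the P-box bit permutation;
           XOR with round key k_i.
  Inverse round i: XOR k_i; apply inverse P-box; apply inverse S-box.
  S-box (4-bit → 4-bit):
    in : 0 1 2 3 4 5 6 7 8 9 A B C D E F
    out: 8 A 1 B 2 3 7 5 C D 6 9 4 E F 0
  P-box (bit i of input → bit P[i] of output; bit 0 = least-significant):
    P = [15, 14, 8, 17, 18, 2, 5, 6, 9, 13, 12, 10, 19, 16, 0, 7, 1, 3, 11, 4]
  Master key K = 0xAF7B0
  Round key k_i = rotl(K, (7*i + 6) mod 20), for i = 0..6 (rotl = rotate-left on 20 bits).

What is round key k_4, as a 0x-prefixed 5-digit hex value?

K = 0xAF7B0
k_0 = rotl(K, (7*0+6) mod 20) = rotl(K, 6) = 0xDEC2B
k_1 = rotl(K, (7*1+6) mod 20) = rotl(K, 13) = 0x615EF
k_2 = rotl(K, (7*2+6) mod 20) = rotl(K, 0) = 0xAF7B0
k_3 = rotl(K, (7*3+6) mod 20) = rotl(K, 7) = 0xBD857
k_4 = rotl(K, (7*4+6) mod 20) = rotl(K, 14) = 0xC2BDE

0xC2BDE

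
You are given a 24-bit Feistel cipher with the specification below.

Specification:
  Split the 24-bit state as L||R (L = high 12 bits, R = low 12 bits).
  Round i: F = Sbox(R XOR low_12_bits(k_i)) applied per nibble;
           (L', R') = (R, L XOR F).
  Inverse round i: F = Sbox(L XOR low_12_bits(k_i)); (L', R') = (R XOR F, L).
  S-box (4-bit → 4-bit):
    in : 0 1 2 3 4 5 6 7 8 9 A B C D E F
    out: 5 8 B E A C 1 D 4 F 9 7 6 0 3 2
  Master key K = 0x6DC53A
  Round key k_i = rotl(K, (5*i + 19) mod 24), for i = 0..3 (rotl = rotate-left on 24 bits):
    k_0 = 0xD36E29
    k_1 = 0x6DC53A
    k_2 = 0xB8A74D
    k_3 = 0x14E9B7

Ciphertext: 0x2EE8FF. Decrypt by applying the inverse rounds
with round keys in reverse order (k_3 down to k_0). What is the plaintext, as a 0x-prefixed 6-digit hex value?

s_0 = ciphertext = 0x2EE8FF
s_1 = InvRound(s_0, k_3) = 0xF302EE
s_2 = InvRound(s_1, k_2) = 0x63EF30
s_3 = InvRound(s_2, k_1) = 0x16A63E
s_4 = InvRound(s_3, k_0) = 0x49016A

0x49016A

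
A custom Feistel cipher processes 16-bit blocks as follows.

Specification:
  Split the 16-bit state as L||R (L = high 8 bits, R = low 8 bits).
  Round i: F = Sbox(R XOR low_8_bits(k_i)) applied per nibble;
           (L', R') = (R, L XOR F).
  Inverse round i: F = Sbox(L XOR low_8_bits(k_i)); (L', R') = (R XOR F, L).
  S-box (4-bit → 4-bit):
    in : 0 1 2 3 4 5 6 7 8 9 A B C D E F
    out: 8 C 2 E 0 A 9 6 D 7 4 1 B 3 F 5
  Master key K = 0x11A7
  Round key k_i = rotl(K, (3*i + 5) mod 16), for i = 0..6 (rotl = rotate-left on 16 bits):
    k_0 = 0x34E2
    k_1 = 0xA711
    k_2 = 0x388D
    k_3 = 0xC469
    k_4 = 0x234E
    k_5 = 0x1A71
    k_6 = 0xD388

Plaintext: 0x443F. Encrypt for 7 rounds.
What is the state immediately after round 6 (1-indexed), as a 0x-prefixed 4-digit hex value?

0xD503

s_0 = plaintext = 0x443F
s_1 = Round(s_0, k_0) = 0x3F77
s_2 = Round(s_1, k_1) = 0x77A6
s_3 = Round(s_2, k_2) = 0xA656
s_4 = Round(s_3, k_3) = 0x5643
s_5 = Round(s_4, k_4) = 0x43D5
s_6 = Round(s_5, k_5) = 0xD503
s_7 = Round(s_6, k_6) = 0x0304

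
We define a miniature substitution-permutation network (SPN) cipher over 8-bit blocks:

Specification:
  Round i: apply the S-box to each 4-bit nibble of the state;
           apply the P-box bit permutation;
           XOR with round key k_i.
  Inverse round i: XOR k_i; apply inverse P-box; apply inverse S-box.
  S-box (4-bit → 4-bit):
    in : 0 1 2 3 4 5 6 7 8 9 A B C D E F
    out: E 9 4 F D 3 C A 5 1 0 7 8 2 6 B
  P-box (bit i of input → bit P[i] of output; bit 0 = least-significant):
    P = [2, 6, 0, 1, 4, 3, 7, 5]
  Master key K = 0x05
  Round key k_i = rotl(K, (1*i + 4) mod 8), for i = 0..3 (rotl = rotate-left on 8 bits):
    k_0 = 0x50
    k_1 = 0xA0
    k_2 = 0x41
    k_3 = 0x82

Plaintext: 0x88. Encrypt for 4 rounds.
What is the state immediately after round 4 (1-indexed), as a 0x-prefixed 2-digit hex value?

0x21

s_0 = plaintext = 0x88
s_1 = Round(s_0, k_0) = 0xC5
s_2 = Round(s_1, k_1) = 0xC4
s_3 = Round(s_2, k_2) = 0x66
s_4 = Round(s_3, k_3) = 0x21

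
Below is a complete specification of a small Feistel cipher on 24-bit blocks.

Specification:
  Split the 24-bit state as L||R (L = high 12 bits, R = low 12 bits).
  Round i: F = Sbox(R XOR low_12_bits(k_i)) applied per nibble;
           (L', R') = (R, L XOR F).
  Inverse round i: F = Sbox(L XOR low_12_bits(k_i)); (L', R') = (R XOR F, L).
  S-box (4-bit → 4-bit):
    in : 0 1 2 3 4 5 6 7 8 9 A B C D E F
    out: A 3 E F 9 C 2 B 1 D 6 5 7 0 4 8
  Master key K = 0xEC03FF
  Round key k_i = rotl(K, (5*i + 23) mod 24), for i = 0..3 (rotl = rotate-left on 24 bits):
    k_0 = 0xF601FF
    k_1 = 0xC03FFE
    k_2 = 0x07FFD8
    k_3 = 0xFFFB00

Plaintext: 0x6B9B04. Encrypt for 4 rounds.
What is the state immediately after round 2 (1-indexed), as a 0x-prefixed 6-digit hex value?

s_0 = plaintext = 0x6B9B04
s_1 = Round(s_0, k_0) = 0xB0403C
s_2 = Round(s_1, k_1) = 0x03C37A
s_3 = Round(s_2, k_2) = 0x37A752
s_4 = Round(s_3, k_3) = 0x7524B4

0x03C37A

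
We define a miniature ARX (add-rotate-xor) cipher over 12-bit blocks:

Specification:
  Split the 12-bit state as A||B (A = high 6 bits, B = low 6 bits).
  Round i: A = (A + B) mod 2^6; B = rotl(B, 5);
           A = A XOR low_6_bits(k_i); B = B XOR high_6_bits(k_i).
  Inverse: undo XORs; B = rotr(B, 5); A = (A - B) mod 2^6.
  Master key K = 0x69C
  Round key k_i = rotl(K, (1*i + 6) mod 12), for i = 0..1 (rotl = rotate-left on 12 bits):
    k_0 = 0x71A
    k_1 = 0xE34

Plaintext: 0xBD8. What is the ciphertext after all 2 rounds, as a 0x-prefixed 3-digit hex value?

0x670

s_0 = plaintext = 0xBD8
s_1 = Round(s_0, k_0) = 0x750
s_2 = Round(s_1, k_1) = 0x670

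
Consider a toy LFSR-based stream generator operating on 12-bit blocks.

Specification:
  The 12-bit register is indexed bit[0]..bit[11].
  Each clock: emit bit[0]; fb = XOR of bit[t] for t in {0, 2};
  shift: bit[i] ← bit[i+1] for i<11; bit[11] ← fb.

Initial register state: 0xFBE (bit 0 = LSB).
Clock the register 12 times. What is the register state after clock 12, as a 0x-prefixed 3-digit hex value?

reg_0 = 0xFBE
clock 1: out=0, reg = 0xFDF
clock 2: out=1, reg = 0x7EF
clock 3: out=1, reg = 0x3F7
clock 4: out=1, reg = 0x1FB
clock 5: out=1, reg = 0x8FD
clock 6: out=1, reg = 0x47E
clock 7: out=0, reg = 0xA3F
clock 8: out=1, reg = 0x51F
clock 9: out=1, reg = 0x28F
clock 10: out=1, reg = 0x147
clock 11: out=1, reg = 0x0A3
clock 12: out=1, reg = 0x851

0x851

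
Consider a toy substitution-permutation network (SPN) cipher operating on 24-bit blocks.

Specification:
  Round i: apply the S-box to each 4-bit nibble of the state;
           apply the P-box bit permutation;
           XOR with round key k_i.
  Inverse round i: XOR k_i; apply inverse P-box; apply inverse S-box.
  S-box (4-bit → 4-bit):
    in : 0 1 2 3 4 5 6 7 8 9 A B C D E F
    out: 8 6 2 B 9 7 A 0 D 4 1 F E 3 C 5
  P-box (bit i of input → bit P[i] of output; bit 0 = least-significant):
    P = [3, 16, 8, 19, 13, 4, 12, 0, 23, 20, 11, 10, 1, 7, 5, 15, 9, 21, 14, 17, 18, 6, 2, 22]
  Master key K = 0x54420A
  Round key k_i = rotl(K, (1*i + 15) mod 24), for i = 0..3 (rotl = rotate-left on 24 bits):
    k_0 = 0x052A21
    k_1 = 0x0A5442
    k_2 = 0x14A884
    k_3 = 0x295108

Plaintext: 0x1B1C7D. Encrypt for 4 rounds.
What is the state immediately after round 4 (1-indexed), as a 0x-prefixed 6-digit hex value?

s_0 = plaintext = 0x1B1C7D
s_1 = Round(s_0, k_0) = 0x3664CD
s_2 = Round(s_1, k_1) = 0xEDC09B
s_3 = Round(s_2, k_2) = 0x7D3F28
s_4 = Round(s_3, k_3) = 0x81DA92

0x81DA92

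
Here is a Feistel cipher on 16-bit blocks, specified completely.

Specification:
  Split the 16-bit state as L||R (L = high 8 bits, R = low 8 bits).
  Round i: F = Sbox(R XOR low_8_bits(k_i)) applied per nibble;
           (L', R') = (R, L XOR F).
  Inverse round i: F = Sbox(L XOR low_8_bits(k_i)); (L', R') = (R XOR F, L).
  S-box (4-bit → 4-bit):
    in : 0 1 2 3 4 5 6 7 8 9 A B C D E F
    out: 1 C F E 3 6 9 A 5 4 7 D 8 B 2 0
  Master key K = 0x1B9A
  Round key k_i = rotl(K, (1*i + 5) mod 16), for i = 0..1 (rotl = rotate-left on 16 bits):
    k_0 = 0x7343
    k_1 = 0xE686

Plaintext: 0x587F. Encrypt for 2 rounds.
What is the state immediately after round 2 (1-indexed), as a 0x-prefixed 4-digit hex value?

0xB096

s_0 = plaintext = 0x587F
s_1 = Round(s_0, k_0) = 0x7FB0
s_2 = Round(s_1, k_1) = 0xB096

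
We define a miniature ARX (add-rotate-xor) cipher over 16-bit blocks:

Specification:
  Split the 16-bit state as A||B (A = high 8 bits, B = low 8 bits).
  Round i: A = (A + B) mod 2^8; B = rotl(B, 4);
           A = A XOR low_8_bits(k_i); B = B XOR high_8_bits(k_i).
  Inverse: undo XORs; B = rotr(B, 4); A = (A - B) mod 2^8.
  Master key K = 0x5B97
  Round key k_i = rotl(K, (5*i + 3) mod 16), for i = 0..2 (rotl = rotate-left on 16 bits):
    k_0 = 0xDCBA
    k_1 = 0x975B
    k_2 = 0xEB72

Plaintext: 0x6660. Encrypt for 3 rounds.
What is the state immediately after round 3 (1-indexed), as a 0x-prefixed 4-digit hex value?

s_0 = plaintext = 0x6660
s_1 = Round(s_0, k_0) = 0x7CDA
s_2 = Round(s_1, k_1) = 0x0D3A
s_3 = Round(s_2, k_2) = 0x3548

0x3548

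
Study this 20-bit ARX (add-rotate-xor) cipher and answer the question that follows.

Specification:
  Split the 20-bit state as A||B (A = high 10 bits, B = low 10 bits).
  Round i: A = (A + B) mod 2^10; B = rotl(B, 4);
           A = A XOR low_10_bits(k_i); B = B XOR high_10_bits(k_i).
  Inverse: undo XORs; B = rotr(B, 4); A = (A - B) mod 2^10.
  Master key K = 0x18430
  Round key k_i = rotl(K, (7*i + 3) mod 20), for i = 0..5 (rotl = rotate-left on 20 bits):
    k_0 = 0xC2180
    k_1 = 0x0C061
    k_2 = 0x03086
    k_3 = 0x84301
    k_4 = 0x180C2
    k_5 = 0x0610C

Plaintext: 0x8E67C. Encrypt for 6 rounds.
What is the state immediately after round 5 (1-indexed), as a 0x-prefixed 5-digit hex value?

0xA4DE7

s_0 = plaintext = 0x8E67C
s_1 = Round(s_0, k_0) = 0x4D4C1
s_2 = Round(s_1, k_1) = 0x65C23
s_3 = Round(s_2, k_2) = 0x4F23C
s_4 = Round(s_3, k_3) = 0x1E5D8
s_5 = Round(s_4, k_4) = 0xA4DE7
s_6 = Round(s_5, k_5) = 0x5DA6F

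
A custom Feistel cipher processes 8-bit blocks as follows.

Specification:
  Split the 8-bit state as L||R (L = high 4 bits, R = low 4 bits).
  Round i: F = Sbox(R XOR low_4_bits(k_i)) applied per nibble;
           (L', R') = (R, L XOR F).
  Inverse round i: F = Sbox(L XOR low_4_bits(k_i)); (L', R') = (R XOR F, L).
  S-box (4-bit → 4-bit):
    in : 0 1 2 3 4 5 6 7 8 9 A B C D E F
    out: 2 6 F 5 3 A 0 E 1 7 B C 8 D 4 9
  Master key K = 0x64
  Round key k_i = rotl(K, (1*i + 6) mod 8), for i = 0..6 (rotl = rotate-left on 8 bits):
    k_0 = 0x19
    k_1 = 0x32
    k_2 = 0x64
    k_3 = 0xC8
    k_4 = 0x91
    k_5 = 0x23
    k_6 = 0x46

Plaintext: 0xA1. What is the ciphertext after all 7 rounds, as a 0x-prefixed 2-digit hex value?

s_0 = plaintext = 0xA1
s_1 = Round(s_0, k_0) = 0x1B
s_2 = Round(s_1, k_1) = 0xB6
s_3 = Round(s_2, k_2) = 0x64
s_4 = Round(s_3, k_3) = 0x4E
s_5 = Round(s_4, k_4) = 0xED
s_6 = Round(s_5, k_5) = 0xDA
s_7 = Round(s_6, k_6) = 0xA5

0xA5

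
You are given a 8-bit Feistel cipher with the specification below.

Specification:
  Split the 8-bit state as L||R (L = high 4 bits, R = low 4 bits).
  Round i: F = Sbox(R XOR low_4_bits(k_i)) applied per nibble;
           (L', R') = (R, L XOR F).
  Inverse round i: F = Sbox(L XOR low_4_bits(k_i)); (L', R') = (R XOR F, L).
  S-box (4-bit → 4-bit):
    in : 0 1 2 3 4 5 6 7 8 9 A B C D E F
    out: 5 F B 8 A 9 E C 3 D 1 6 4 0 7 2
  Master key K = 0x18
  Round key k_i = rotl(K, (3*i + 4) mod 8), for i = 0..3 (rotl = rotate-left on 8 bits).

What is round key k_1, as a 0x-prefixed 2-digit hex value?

0x0C

K = 0x18
k_0 = rotl(K, (3*0+4) mod 8) = rotl(K, 4) = 0x81
k_1 = rotl(K, (3*1+4) mod 8) = rotl(K, 7) = 0x0C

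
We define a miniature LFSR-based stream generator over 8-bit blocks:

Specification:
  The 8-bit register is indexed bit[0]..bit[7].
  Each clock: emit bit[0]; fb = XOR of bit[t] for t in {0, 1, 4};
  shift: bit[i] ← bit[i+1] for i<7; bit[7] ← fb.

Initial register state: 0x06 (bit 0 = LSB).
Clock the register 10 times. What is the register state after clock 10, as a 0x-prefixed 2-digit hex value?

reg_0 = 0x06
clock 1: out=0, reg = 0x83
clock 2: out=1, reg = 0x41
clock 3: out=1, reg = 0xA0
clock 4: out=0, reg = 0x50
clock 5: out=0, reg = 0xA8
clock 6: out=0, reg = 0x54
clock 7: out=0, reg = 0xAA
clock 8: out=0, reg = 0xD5
clock 9: out=1, reg = 0x6A
clock 10: out=0, reg = 0xB5

0xB5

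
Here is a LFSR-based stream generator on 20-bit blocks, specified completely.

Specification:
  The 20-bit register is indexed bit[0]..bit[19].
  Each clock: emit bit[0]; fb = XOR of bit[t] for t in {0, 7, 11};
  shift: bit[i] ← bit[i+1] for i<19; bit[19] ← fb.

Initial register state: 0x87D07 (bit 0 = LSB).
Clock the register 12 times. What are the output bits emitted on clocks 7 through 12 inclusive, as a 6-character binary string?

001011

reg_0 = 0x87D07
clock 1: out=1, reg = 0x43E83
clock 2: out=1, reg = 0xA1F41
clock 3: out=1, reg = 0x50FA0
clock 4: out=0, reg = 0x287D0
clock 5: out=0, reg = 0x943E8
clock 6: out=0, reg = 0xCA1F4
clock 7: out=0, reg = 0xE50FA
clock 8: out=0, reg = 0xF287D
clock 9: out=1, reg = 0x7943E
clock 10: out=0, reg = 0x3CA1F
clock 11: out=1, reg = 0x1E50F
clock 12: out=1, reg = 0x8F287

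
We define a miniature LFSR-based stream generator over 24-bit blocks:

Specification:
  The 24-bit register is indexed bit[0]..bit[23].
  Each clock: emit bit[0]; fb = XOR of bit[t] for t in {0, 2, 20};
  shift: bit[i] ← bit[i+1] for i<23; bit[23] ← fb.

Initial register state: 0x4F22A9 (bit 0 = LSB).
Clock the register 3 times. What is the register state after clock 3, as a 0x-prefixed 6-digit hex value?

reg_0 = 0x4F22A9
clock 1: out=1, reg = 0xA79154
clock 2: out=0, reg = 0xD3C8AA
clock 3: out=0, reg = 0xE9E455

0xE9E455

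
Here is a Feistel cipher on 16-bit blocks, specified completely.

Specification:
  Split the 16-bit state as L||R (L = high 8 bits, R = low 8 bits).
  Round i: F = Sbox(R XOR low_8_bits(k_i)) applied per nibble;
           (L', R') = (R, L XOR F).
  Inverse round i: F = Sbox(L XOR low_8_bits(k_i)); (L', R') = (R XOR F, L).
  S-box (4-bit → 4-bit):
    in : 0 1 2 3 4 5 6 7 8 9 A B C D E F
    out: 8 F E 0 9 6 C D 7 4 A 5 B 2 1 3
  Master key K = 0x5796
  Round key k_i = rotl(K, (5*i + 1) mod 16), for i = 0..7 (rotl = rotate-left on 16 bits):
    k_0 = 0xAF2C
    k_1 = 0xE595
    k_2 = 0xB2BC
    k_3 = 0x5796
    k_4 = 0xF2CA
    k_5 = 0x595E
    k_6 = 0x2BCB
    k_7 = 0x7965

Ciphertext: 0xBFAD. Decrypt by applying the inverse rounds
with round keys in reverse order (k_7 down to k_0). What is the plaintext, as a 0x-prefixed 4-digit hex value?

s_0 = ciphertext = 0xBFAD
s_1 = InvRound(s_0, k_7) = 0x87BF
s_2 = InvRound(s_1, k_6) = 0x2487
s_3 = InvRound(s_2, k_5) = 0x5D24
s_4 = InvRound(s_3, k_4) = 0x695D
s_5 = InvRound(s_4, k_3) = 0x6E69
s_6 = InvRound(s_5, k_2) = 0x476E
s_7 = InvRound(s_6, k_1) = 0x4047
s_8 = InvRound(s_7, k_0) = 0x8C40

0x8C40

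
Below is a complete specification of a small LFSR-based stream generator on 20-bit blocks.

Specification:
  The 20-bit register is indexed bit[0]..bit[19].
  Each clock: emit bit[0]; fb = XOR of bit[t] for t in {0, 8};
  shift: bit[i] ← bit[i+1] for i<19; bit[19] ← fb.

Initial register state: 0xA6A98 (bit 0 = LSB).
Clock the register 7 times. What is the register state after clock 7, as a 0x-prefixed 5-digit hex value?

0xE54D5

reg_0 = 0xA6A98
clock 1: out=0, reg = 0x5354C
clock 2: out=0, reg = 0xA9AA6
clock 3: out=0, reg = 0x54D53
clock 4: out=1, reg = 0x2A6A9
clock 5: out=1, reg = 0x95354
clock 6: out=0, reg = 0xCA9AA
clock 7: out=0, reg = 0xE54D5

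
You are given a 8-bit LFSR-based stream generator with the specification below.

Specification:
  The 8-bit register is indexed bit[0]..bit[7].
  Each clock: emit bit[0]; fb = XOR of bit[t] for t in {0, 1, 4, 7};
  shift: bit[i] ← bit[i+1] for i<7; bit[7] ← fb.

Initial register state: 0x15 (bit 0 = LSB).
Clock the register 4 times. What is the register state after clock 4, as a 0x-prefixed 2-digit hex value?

reg_0 = 0x15
clock 1: out=1, reg = 0x0A
clock 2: out=0, reg = 0x85
clock 3: out=1, reg = 0x42
clock 4: out=0, reg = 0xA1

0xA1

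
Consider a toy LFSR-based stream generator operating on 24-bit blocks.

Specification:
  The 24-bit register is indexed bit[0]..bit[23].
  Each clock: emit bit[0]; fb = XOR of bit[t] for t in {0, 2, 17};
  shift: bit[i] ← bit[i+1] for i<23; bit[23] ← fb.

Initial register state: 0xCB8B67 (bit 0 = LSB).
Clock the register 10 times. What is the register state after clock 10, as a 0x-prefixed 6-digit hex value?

reg_0 = 0xCB8B67
clock 1: out=1, reg = 0xE5C5B3
clock 2: out=1, reg = 0xF2E2D9
clock 3: out=1, reg = 0x79716C
clock 4: out=0, reg = 0xBCB8B6
clock 5: out=0, reg = 0xDE5C5B
clock 6: out=1, reg = 0x6F2E2D
clock 7: out=1, reg = 0xB79716
clock 8: out=0, reg = 0x5BCB8B
clock 9: out=1, reg = 0x2DE5C5
clock 10: out=1, reg = 0x16F2E2

0x16F2E2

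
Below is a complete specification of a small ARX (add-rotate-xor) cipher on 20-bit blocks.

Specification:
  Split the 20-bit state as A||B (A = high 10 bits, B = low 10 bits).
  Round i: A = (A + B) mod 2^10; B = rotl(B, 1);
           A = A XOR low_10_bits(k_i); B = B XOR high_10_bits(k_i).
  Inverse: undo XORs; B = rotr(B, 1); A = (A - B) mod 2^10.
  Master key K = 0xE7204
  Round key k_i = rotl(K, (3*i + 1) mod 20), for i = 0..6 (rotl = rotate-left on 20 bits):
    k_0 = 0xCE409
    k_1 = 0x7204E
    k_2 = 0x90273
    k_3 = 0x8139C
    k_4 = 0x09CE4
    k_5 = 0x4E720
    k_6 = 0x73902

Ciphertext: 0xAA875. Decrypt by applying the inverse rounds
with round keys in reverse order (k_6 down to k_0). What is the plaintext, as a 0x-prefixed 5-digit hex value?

s_0 = ciphertext = 0xAA875
s_1 = InvRound(s_0, k_6) = 0x32EDD
s_2 = InvRound(s_1, k_5) = 0x7E5F2
s_3 = InvRound(s_2, k_4) = 0x8CEEA
s_4 = InvRound(s_3, k_3) = 0x4E077
s_5 = InvRound(s_4, k_2) = 0x0C31B
s_6 = InvRound(s_5, k_1) = 0x45769
s_7 = InvRound(s_6, k_0) = 0x3D028

0x3D028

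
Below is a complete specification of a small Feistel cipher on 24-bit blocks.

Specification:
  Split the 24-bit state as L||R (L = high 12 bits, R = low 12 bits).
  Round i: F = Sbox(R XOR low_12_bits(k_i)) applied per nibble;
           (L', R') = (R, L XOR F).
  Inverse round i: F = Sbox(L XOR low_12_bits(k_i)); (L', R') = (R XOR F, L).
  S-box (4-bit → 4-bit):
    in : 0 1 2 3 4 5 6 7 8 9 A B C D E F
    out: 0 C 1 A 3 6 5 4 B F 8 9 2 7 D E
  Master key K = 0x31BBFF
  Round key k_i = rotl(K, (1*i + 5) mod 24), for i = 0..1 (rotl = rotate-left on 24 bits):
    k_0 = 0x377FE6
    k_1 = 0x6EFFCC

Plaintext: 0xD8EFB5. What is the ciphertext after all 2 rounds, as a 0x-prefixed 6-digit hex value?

0xDE4EAE

s_0 = plaintext = 0xD8EFB5
s_1 = Round(s_0, k_0) = 0xFB5DE4
s_2 = Round(s_1, k_1) = 0xDE4EAE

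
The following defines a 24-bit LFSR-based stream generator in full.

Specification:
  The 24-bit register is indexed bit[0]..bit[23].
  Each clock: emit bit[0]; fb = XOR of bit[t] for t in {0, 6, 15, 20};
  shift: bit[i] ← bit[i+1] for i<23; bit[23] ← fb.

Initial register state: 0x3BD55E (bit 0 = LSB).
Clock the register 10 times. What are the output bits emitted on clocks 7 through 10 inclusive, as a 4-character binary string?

1010

reg_0 = 0x3BD55E
clock 1: out=0, reg = 0x9DEAAF
clock 2: out=1, reg = 0xCEF557
clock 3: out=1, reg = 0xE77AAB
clock 4: out=1, reg = 0xF3BD55
clock 5: out=1, reg = 0x79DEAA
clock 6: out=0, reg = 0x3CEF55
clock 7: out=1, reg = 0x1E77AA
clock 8: out=0, reg = 0x8F3BD5
clock 9: out=1, reg = 0x479DEA
clock 10: out=0, reg = 0x23CEF5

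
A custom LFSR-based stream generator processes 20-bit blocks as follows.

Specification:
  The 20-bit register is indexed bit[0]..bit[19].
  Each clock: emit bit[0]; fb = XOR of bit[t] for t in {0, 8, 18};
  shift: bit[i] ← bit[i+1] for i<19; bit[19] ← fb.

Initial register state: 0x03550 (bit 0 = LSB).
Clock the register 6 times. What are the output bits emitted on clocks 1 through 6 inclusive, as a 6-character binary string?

000010

reg_0 = 0x03550
clock 1: out=0, reg = 0x81AA8
clock 2: out=0, reg = 0x40D54
clock 3: out=0, reg = 0x206AA
clock 4: out=0, reg = 0x10355
clock 5: out=1, reg = 0x081AA
clock 6: out=0, reg = 0x840D5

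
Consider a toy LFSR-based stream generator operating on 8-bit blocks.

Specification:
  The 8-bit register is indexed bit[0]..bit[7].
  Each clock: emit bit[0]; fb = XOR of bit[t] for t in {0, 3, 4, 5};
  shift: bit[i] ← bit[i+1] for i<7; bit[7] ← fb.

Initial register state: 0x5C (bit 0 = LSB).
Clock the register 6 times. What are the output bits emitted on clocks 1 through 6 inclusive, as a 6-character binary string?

reg_0 = 0x5C
clock 1: out=0, reg = 0x2E
clock 2: out=0, reg = 0x17
clock 3: out=1, reg = 0x0B
clock 4: out=1, reg = 0x05
clock 5: out=1, reg = 0x82
clock 6: out=0, reg = 0x41

001110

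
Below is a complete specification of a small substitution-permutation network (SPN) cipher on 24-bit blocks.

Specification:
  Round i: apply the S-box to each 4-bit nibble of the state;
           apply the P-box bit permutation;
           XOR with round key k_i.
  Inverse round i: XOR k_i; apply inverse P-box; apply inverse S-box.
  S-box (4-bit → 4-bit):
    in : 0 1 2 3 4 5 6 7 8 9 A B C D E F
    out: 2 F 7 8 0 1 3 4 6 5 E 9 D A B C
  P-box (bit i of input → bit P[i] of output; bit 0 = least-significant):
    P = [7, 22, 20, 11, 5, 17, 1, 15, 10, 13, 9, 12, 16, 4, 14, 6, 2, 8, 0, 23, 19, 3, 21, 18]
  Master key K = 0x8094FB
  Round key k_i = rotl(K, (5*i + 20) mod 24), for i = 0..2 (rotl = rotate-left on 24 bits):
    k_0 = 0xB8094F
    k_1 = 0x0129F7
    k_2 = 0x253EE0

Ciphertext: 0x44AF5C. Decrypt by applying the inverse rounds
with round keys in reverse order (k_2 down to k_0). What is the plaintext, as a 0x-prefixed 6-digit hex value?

s_0 = ciphertext = 0x44AF5C
s_1 = InvRound(s_0, k_2) = 0x8663B6
s_2 = InvRound(s_1, k_1) = 0x3FC703
s_3 = InvRound(s_2, k_0) = 0xDBC9D3

0xDBC9D3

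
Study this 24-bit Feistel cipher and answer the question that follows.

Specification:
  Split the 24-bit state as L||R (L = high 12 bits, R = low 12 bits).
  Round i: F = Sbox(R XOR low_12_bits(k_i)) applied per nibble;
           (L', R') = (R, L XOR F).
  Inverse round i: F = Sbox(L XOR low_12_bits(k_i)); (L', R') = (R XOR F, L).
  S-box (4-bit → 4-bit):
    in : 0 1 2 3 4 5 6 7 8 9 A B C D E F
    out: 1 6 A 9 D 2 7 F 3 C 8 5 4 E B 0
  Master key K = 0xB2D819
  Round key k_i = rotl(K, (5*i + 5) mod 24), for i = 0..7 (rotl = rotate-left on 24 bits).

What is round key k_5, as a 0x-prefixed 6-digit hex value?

K = 0xB2D819
k_0 = rotl(K, (5*0+5) mod 24) = rotl(K, 5) = 0x5B0336
k_1 = rotl(K, (5*1+5) mod 24) = rotl(K, 10) = 0x6066CB
k_2 = rotl(K, (5*2+5) mod 24) = rotl(K, 15) = 0x0CD96C
k_3 = rotl(K, (5*3+5) mod 24) = rotl(K, 20) = 0x9B2D81
k_4 = rotl(K, (5*4+5) mod 24) = rotl(K, 1) = 0x65B033
k_5 = rotl(K, (5*5+5) mod 24) = rotl(K, 6) = 0xB6066C

0xB6066C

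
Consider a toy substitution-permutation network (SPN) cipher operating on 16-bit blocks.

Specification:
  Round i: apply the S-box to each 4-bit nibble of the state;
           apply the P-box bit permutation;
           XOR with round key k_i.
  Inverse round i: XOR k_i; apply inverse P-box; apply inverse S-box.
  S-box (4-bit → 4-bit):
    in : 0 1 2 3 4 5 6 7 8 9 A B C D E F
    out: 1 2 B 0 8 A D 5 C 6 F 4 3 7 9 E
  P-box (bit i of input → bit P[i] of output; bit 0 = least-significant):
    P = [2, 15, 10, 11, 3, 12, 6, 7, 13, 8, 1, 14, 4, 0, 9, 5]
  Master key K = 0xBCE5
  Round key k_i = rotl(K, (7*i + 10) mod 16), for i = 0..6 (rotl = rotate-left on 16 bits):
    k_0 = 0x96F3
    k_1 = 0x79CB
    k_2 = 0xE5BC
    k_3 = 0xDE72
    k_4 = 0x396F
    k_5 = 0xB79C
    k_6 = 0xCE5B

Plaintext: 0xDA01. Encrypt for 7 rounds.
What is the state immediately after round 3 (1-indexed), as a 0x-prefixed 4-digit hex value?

0x953E

s_0 = plaintext = 0xDA01
s_1 = Round(s_0, k_0) = 0x75E8
s_2 = Round(s_1, k_1) = 0x3653
s_3 = Round(s_2, k_2) = 0x953E
s_4 = Round(s_3, k_3) = 0x9577
s_5 = Round(s_4, k_4) = 0x7E22
s_6 = Round(s_5, k_5) = 0x4D00
s_7 = Round(s_6, k_6) = 0xEF75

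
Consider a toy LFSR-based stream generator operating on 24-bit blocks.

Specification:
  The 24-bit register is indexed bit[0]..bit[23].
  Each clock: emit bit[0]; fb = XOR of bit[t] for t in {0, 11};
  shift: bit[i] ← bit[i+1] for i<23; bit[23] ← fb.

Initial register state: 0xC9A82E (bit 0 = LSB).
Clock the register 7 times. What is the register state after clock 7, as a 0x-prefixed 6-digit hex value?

reg_0 = 0xC9A82E
clock 1: out=0, reg = 0xE4D417
clock 2: out=1, reg = 0xF26A0B
clock 3: out=1, reg = 0x793505
clock 4: out=1, reg = 0xBC9A82
clock 5: out=0, reg = 0xDE4D41
clock 6: out=1, reg = 0x6F26A0
clock 7: out=0, reg = 0x379350

0x379350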